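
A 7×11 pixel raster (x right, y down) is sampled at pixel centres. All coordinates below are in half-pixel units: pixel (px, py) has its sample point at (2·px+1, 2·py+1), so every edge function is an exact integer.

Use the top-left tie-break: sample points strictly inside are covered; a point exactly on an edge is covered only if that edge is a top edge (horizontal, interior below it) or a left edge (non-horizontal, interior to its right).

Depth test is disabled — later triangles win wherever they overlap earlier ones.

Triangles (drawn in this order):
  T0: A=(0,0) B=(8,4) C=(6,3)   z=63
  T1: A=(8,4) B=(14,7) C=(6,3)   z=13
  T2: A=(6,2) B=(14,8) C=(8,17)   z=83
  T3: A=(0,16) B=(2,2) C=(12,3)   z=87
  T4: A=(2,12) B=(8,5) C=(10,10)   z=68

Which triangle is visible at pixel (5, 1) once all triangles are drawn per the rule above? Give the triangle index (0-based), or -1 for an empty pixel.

T0:
  degenerate (2·area = 0) — covers nothing
T1:
  degenerate (2·area = 0) — covers nothing
T2:
  2·area = 108
  edge (6, 2)→(14, 8): d=(8,6) right/bottom  bias=-1
  edge (14, 8)→(8, 17): d=(-6,9) right/bottom  bias=-1
  edge (8, 17)→(6, 2): d=(-2,-15) top-left  bias=+0
    (3,1)@(7, 3): e=[2,93,13] → X
    (4,1)@(9, 3): e=[-10,75,43] → .
    (3,2)@(7, 5): e=[18,81,9] → X
    (4,2)@(9, 5): e=[6,63,39] → X
    (5,2)@(11, 5): e=[-6,45,69] → .
    (3,3)@(7, 7): e=[34,69,5] → X
    (5,3)@(11, 7): e=[10,33,65] → X
    (6,3)@(13, 7): e=[-2,15,95] → .
    (3,4)@(7, 9): e=[50,57,1] → X
    (6,4)@(13, 9): e=[14,3,91] → X
    (3,5)@(7, 11): e=[66,45,-3] → .
    (4,5)@(9, 11): e=[54,27,27] → X
  covered (14 px):
    . . . . . . .
    . . . X . . .
    . . . X X . .
    . . . X X X .
    . . . X X X X
    . . . . X X .
    . . . . X . .
    . . . . X . .
    . . . . . . .
    . . . . . . .
    . . . . . . .
T3:
  2·area = 142
  edge (0, 16)→(2, 2): d=(2,-14) top-left  bias=+0
  edge (2, 2)→(12, 3): d=(10,1) right/bottom  bias=-1
  edge (12, 3)→(0, 16): d=(-12,13) right/bottom  bias=-1
    (1,1)@(3, 3): e=[16,9,117] → X
    (2,1)@(5, 3): e=[44,7,91] → X
    (3,1)@(7, 3): e=[72,5,65] → X
    (4,1)@(9, 3): e=[100,3,39] → X
    (5,1)@(11, 3): e=[128,1,13] → X
    (6,1)@(13, 3): e=[156,-1,-13] → .
    (1,2)@(3, 5): e=[20,29,93] → X
    (5,2)@(11, 5): e=[132,21,-11] → .
    (1,3)@(3, 7): e=[24,49,69] → X
    (4,3)@(9, 7): e=[108,43,-9] → .
    (0,4)@(1, 9): e=[0,71,71] → X  [on edge]
    (3,4)@(7, 9): e=[84,65,-7] → .
  covered (18 px):
    . . . . . . .
    . X X X X X .
    . X X X X . .
    . X X X . . .
    X X X . . . .
    X X . . . . .
    X . . . . . .
    . . . . . . .
    . . . . . . .
    . . . . . . .
    . . . . . . .
T4:
  2·area = 44
  edge (2, 12)→(8, 5): d=(6,-7) top-left  bias=+0
  edge (8, 5)→(10, 10): d=(2,5) right/bottom  bias=-1
  edge (10, 10)→(2, 12): d=(-8,2) right/bottom  bias=-1
    (3,3)@(7, 7): e=[5,9,30] → X
    (4,3)@(9, 7): e=[19,-1,26] → .
    (2,4)@(5, 9): e=[3,23,18] → X
    (4,4)@(9, 9): e=[31,3,10] → X
    (5,4)@(11, 9): e=[45,-7,6] → .
    (1,5)@(3, 11): e=[1,37,6] → X
    (3,5)@(7, 11): e=[29,17,-2] → .
    (4,5)@(9, 11): e=[43,7,-6] → .
    (1,6)@(3, 13): e=[13,41,-10] → .
    (2,6)@(5, 13): e=[27,31,-14] → .
  covered (6 px):
    . . . . . . .
    . . . . . . .
    . . . . . . .
    . . . X . . .
    . . X X X . .
    . X X . . . .
    . . . . . . .
    . . . . . . .
    . . . . . . .
    . . . . . . .
    . . . . . . .

Z-buffer (winner per pixel, '.' = empty):
  . . . . . . .
  . 3 3 3 3 3 .
  . 3 3 3 3 . .
  . 3 3 4 2 2 .
  3 3 4 4 4 2 2
  3 4 4 . 2 2 .
  3 . . . 2 . .
  . . . . 2 . .
  . . . . . . .
  . . . . . . .
  . . . . . . .

Answer: 3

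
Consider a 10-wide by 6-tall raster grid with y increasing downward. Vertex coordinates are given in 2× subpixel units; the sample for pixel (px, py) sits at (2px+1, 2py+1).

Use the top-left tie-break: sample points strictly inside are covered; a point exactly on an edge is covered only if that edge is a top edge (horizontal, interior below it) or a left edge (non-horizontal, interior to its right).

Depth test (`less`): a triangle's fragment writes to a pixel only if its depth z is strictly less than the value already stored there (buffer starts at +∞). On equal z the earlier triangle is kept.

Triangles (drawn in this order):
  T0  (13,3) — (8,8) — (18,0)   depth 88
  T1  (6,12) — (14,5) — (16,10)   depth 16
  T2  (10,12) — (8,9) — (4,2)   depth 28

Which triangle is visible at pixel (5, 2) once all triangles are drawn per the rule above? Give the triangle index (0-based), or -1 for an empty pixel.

T0:
  2·area = 10  (B↔C swapped to make it positive)
  edge (13, 3)→(18, 0): d=(5,-3) top-left  bias=+0
  edge (18, 0)→(8, 8): d=(-10,8) right/bottom  bias=-1
  edge (8, 8)→(13, 3): d=(5,-5) top-left  bias=+0
    (7,0)@(15, 1): e=[-4,14,0] → ·  [on edge]
    (6,1)@(13, 3): e=[0,10,0] → #  [on edge]
    (7,1)@(15, 3): e=[6,-6,10] → ·
    (5,2)@(11, 5): e=[4,6,0] → #  [on edge]
    (6,2)@(13, 5): e=[10,-10,10] → ·
    (4,3)@(9, 7): e=[8,2,0] → #  [on edge]
    (5,3)@(11, 7): e=[14,-14,10] → ·
    (1,4)@(3, 9): e=[0,30,-20] → ·  [on edge]
    (3,4)@(7, 9): e=[12,-2,0] → ·  [on edge]
    (4,4)@(9, 9): e=[18,-18,10] → ·
    (2,5)@(5, 11): e=[16,-6,0] → ·  [on edge]
  covered (3 px):
    · · · · · · · · · ·
    · · · · · · # · · ·
    · · · · · # · · · ·
    · · · · # · · · · ·
    · · · · · · · · · ·
    · · · · · · · · · ·
T1:
  2·area = 54
  edge (6, 12)→(14, 5): d=(8,-7) top-left  bias=+0
  edge (14, 5)→(16, 10): d=(2,5) right/bottom  bias=-1
  edge (16, 10)→(6, 12): d=(-10,2) right/bottom  bias=-1
    (6,3)@(13, 7): e=[9,9,36] → #
    (7,3)@(15, 7): e=[23,-1,32] → ·
    (5,4)@(11, 9): e=[11,23,20] → #
    (7,4)@(15, 9): e=[39,3,12] → #
    (8,4)@(17, 9): e=[53,-7,8] → ·
    (4,5)@(9, 11): e=[13,37,4] → #
    (5,5)@(11, 11): e=[27,27,0] → ·  [on edge]
    (6,5)@(13, 11): e=[41,17,-4] → ·
    (7,5)@(15, 11): e=[55,7,-8] → ·
  covered (5 px):
    · · · · · · · · · ·
    · · · · · · · · · ·
    · · · · · · · · · ·
    · · · · · · # · · ·
    · · · · · # # # · ·
    · · · · # · · · · ·
T2:
  2·area = 2
  edge (10, 12)→(8, 9): d=(-2,-3) top-left  bias=+0
  edge (8, 9)→(4, 2): d=(-4,-7) top-left  bias=+0
  edge (4, 2)→(10, 12): d=(6,10) right/bottom  bias=-1
    (3,3)@(7, 7): e=[1,1,0] → ·  [on edge]
  covered (0 px):
    · · · · · · · · · ·
    · · · · · · · · · ·
    · · · · · · · · · ·
    · · · · · · · · · ·
    · · · · · · · · · ·
    · · · · · · · · · ·

Z-buffer (winner per pixel, '.' = empty):
  . . . . . . . . . .
  . . . . . . 0 . . .
  . . . . . 0 . . . .
  . . . . 0 . 1 . . .
  . . . . . 1 1 1 . .
  . . . . 1 . . . . .

Final: 0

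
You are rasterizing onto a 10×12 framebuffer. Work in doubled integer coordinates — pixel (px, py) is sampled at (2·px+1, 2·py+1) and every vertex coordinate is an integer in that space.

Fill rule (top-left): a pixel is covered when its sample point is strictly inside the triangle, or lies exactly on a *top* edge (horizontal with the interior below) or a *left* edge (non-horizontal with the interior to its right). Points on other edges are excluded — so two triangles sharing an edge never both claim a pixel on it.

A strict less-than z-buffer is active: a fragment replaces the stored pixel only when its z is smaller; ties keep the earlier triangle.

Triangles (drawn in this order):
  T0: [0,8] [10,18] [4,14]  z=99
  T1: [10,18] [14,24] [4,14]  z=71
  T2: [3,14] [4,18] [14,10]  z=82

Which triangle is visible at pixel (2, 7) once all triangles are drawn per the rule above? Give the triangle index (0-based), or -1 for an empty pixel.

T0:
  2·area = 20
  edge (0, 8)→(10, 18): d=(10,10) right/bottom  bias=-1
  edge (10, 18)→(4, 14): d=(-6,-4) top-left  bias=+0
  edge (4, 14)→(0, 8): d=(-4,-6) top-left  bias=+0
    (0,4)@(1, 9): e=[0,18,2] → ·  [on edge]
    (1,5)@(3, 11): e=[0,14,6] → ·  [on edge]
    (2,6)@(5, 13): e=[0,10,10] → ·  [on edge]
    (3,7)@(7, 15): e=[0,6,14] → ·  [on edge]
    (4,8)@(9, 17): e=[0,2,18] → ·  [on edge]
    (5,9)@(11, 19): e=[0,-2,22] → ·  [on edge]
    (6,10)@(13, 21): e=[0,-6,26] → ·  [on edge]
    (7,11)@(15, 23): e=[0,-10,30] → ·  [on edge]
  covered (0 px):
    · · · · · · · · · ·
    · · · · · · · · · ·
    · · · · · · · · · ·
    · · · · · · · · · ·
    · · · · · · · · · ·
    · · · · · · · · · ·
    · · · · · · · · · ·
    · · · · · · · · · ·
    · · · · · · · · · ·
    · · · · · · · · · ·
    · · · · · · · · · ·
    · · · · · · · · · ·
T1:
  2·area = 20
  edge (10, 18)→(14, 24): d=(4,6) right/bottom  bias=-1
  edge (14, 24)→(4, 14): d=(-10,-10) top-left  bias=+0
  edge (4, 14)→(10, 18): d=(6,4) right/bottom  bias=-1
    (0,5)@(1, 11): e=[26,0,-6] → ·  [on edge]
    (1,6)@(3, 13): e=[22,0,-2] → ·  [on edge]
    (2,7)@(5, 15): e=[18,0,2] → #  [on edge]
    (3,7)@(7, 15): e=[6,20,-6] → ·
    (2,8)@(5, 17): e=[26,-20,14] → ·
    (3,8)@(7, 17): e=[14,0,6] → #  [on edge]
    (4,8)@(9, 17): e=[2,20,-2] → ·
    (3,9)@(7, 19): e=[22,-20,18] → ·
    (4,9)@(9, 19): e=[10,0,10] → #  [on edge]
    (5,9)@(11, 19): e=[-2,20,2] → ·
    (4,10)@(9, 21): e=[18,-20,22] → ·
    (5,10)@(11, 21): e=[6,0,14] → #  [on edge]
    (6,11)@(13, 23): e=[2,0,18] → #  [on edge]
  covered (5 px):
    · · · · · · · · · ·
    · · · · · · · · · ·
    · · · · · · · · · ·
    · · · · · · · · · ·
    · · · · · · · · · ·
    · · · · · · · · · ·
    · · · · · · · · · ·
    · · # · · · · · · ·
    · · · # · · · · · ·
    · · · · # · · · · ·
    · · · · · # · · · ·
    · · · · · · # · · ·
T2:
  2·area = 48  (B↔C swapped to make it positive)
  edge (3, 14)→(14, 10): d=(11,-4) top-left  bias=+0
  edge (14, 10)→(4, 18): d=(-10,8) right/bottom  bias=-1
  edge (4, 18)→(3, 14): d=(-1,-4) top-left  bias=+0
    (3,6)@(7, 13): e=[5,26,17] → #
    (4,6)@(9, 13): e=[13,10,25] → #
    (5,6)@(11, 13): e=[21,-6,33] → ·
    (2,7)@(5, 15): e=[19,22,7] → #
    (4,7)@(9, 15): e=[35,-10,23] → ·
    (2,8)@(5, 17): e=[41,2,5] → #
    (3,8)@(7, 17): e=[49,-14,13] → ·
    (2,9)@(5, 19): e=[63,-18,3] → ·
  covered (5 px):
    · · · · · · · · · ·
    · · · · · · · · · ·
    · · · · · · · · · ·
    · · · · · · · · · ·
    · · · · · · · · · ·
    · · · · · · · · · ·
    · · · # # · · · · ·
    · · # # · · · · · ·
    · · # · · · · · · ·
    · · · · · · · · · ·
    · · · · · · · · · ·
    · · · · · · · · · ·

Z-buffer (winner per pixel, '.' = empty):
  . . . . . . . . . .
  . . . . . . . . . .
  . . . . . . . . . .
  . . . . . . . . . .
  . . . . . . . . . .
  . . . . . . . . . .
  . . . 2 2 . . . . .
  . . 1 2 . . . . . .
  . . 2 1 . . . . . .
  . . . . 1 . . . . .
  . . . . . 1 . . . .
  . . . . . . 1 . . .

Answer: 1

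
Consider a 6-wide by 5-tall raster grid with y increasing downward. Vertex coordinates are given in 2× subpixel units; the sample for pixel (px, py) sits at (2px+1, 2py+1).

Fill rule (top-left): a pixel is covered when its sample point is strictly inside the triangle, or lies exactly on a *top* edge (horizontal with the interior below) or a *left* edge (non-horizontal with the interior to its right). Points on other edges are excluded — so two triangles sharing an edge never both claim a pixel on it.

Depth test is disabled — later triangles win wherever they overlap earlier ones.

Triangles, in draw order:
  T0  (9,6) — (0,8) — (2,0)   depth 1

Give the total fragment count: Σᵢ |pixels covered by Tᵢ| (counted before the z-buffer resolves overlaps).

T0:
  2·area = 68
  edge (9, 6)→(0, 8): d=(-9,2) right/bottom  bias=-1
  edge (0, 8)→(2, 0): d=(2,-8) top-left  bias=+0
  edge (2, 0)→(9, 6): d=(7,6) right/bottom  bias=-1
    (1,0)@(3, 1): e=[57,10,1] → █
    (2,0)@(5, 1): e=[53,26,-11] → ·
    (1,1)@(3, 3): e=[39,14,15] → █
    (2,1)@(5, 3): e=[35,30,3] → █
    (3,1)@(7, 3): e=[31,46,-9] → ·
    (0,2)@(1, 5): e=[25,2,41] → █
    (3,2)@(7, 5): e=[13,50,5] → █
    (4,2)@(9, 5): e=[9,66,-7] → ·
    (0,3)@(1, 7): e=[7,6,55] → █
    (2,3)@(5, 7): e=[-1,38,31] → ·
    (3,3)@(7, 7): e=[-5,54,19] → ·
    (0,4)@(1, 9): e=[-11,10,69] → ·
  covered (9 px):
    · █ · · · ·
    · █ █ · · ·
    █ █ █ █ · ·
    █ █ · · · ·
    · · · · · ·

Answer: 9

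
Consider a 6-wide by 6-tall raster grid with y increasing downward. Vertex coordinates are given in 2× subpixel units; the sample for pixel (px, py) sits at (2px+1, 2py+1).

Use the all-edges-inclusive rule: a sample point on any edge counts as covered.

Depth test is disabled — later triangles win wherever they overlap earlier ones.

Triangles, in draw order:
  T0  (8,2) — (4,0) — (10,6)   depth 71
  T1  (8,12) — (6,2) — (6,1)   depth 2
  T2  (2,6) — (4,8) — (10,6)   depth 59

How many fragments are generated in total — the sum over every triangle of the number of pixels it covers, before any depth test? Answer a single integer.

T0:
  2·area = 12  (B↔C swapped to make it positive)
  edge (8, 2)→(10, 6): d=(2,4) inclusive
  edge (10, 6)→(4, 0): d=(-6,-6) inclusive
  edge (4, 0)→(8, 2): d=(4,2) inclusive
    (2,0)@(5, 1): e=[10,0,2] → █  [on edge]
    (3,0)@(7, 1): e=[2,12,-2] → ·
    (2,1)@(5, 3): e=[14,-12,10] → ·
    (3,1)@(7, 3): e=[6,0,6] → █  [on edge]
    (4,1)@(9, 3): e=[-2,12,2] → ·
    (3,2)@(7, 5): e=[10,-12,14] → ·
    (4,2)@(9, 5): e=[2,0,10] → █  [on edge]
    (5,2)@(11, 5): e=[-6,12,6] → ·
    (4,3)@(9, 7): e=[6,-12,18] → ·
    (5,3)@(11, 7): e=[-2,0,14] → ·  [on edge]
  covered (3 px):
    · · █ · · ·
    · · · █ · ·
    · · · · █ ·
    · · · · · ·
    · · · · · ·
    · · · · · ·
T1:
  2·area = 2
  edge (8, 12)→(6, 2): d=(-2,-10) inclusive
  edge (6, 2)→(6, 1): d=(0,-1) inclusive
  edge (6, 1)→(8, 12): d=(2,11) inclusive
    (3,3)@(7, 7): e=[0,1,1] → █  [on edge]
    (4,3)@(9, 7): e=[20,3,-21] → ·
    (3,4)@(7, 9): e=[-4,1,5] → ·
  covered (1 px):
    · · · · · ·
    · · · · · ·
    · · · · · ·
    · · · █ · ·
    · · · · · ·
    · · · · · ·
T2:
  2·area = 16  (B↔C swapped to make it positive)
  edge (2, 6)→(10, 6): d=(8,0) inclusive
  edge (10, 6)→(4, 8): d=(-6,2) inclusive
  edge (4, 8)→(2, 6): d=(-2,-2) inclusive
    (0,2)@(1, 5): e=[-8,24,0] → ·  [on edge]
    (1,3)@(3, 7): e=[8,8,0] → █  [on edge]
    (2,3)@(5, 7): e=[8,4,4] → █
    (3,3)@(7, 7): e=[8,0,8] → █  [on edge]
    (4,3)@(9, 7): e=[8,-4,12] → ·
    (0,4)@(1, 9): e=[24,0,-8] → ·  [on edge]
    (1,4)@(3, 9): e=[24,-4,-4] → ·
    (2,4)@(5, 9): e=[24,-8,0] → ·  [on edge]
    (3,4)@(7, 9): e=[24,-12,4] → ·
    (3,5)@(7, 11): e=[40,-24,0] → ·  [on edge]
  covered (3 px):
    · · · · · ·
    · · · · · ·
    · · · · · ·
    · █ █ █ · ·
    · · · · · ·
    · · · · · ·

Answer: 7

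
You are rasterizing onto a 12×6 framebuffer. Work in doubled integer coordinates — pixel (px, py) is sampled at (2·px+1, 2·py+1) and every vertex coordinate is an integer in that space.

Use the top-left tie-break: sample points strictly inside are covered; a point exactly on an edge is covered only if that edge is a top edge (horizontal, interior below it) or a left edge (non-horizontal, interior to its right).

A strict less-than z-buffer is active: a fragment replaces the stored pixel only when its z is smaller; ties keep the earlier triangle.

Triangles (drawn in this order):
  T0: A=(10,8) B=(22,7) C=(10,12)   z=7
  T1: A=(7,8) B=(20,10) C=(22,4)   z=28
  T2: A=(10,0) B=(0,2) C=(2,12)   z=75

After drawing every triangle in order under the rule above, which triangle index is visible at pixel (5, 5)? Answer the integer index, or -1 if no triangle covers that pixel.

T0:
  2·area = 48
  edge (10, 8)→(22, 7): d=(12,-1) top-left  bias=+0
  edge (22, 7)→(10, 12): d=(-12,5) right/bottom  bias=-1
  edge (10, 12)→(10, 8): d=(0,-4) top-left  bias=+0
    (5,4)@(11, 9): e=[13,31,4] → X
    (6,4)@(13, 9): e=[15,21,12] → X
    (7,4)@(15, 9): e=[17,11,20] → X
    (8,4)@(17, 9): e=[19,1,28] → X
    (9,4)@(19, 9): e=[21,-9,36] → .
    (5,5)@(11, 11): e=[37,7,4] → X
    (6,5)@(13, 11): e=[39,-3,12] → .
    (7,5)@(15, 11): e=[41,-13,20] → .
    (8,5)@(17, 11): e=[43,-23,28] → .
  covered (5 px):
    . . . . . . . . . . . .
    . . . . . . . . . . . .
    . . . . . . . . . . . .
    . . . . . . . . . . . .
    . . . . . X X X X . . .
    . . . . . X . . . . . .
T1:
  2·area = 82  (B↔C swapped to make it positive)
  edge (7, 8)→(22, 4): d=(15,-4) top-left  bias=+0
  edge (22, 4)→(20, 10): d=(-2,6) right/bottom  bias=-1
  edge (20, 10)→(7, 8): d=(-13,-2) top-left  bias=+0
    (11,0)@(23, 1): e=[-41,0,123] → .  [on edge]
    (9,2)@(19, 5): e=[3,16,63] → X
    (10,2)@(21, 5): e=[11,4,67] → X
    (11,2)@(23, 5): e=[19,-8,71] → .
    (5,3)@(11, 7): e=[1,60,21] → X
    (6,3)@(13, 7): e=[9,48,25] → X
    (7,3)@(15, 7): e=[17,36,29] → X
    (8,3)@(17, 7): e=[25,24,33] → X
    (10,3)@(21, 7): e=[41,0,41] → .  [on edge]
    (5,4)@(11, 9): e=[31,56,-5] → .
    (6,4)@(13, 9): e=[39,44,-1] → .
    (7,4)@(15, 9): e=[47,32,3] → X
  covered (10 px):
    . . . . . . . . . . . .
    . . . . . . . . . . . .
    . . . . . . . . . X X .
    . . . . . X X X X X . .
    . . . . . . . X X X . .
    . . . . . . . . . . . .
T2:
  2·area = 104  (B↔C swapped to make it positive)
  edge (10, 0)→(2, 12): d=(-8,12) right/bottom  bias=-1
  edge (2, 12)→(0, 2): d=(-2,-10) top-left  bias=+0
  edge (0, 2)→(10, 0): d=(10,-2) top-left  bias=+0
    (2,0)@(5, 1): e=[52,52,0] → X  [on edge]
    (3,0)@(7, 1): e=[28,72,4] → X
    (4,0)@(9, 1): e=[4,92,8] → X
    (5,0)@(11, 1): e=[-20,112,12] → .
    (0,1)@(1, 3): e=[84,8,12] → X
    (1,1)@(3, 3): e=[60,28,16] → X
    (4,1)@(9, 3): e=[-12,88,28] → .
    (0,2)@(1, 5): e=[68,4,32] → X
    (3,2)@(7, 5): e=[-4,64,44] → .
    (0,3)@(1, 7): e=[52,0,52] → X  [on edge]
    (3,3)@(7, 7): e=[-20,60,64] → .
    (0,4)@(1, 9): e=[36,-4,72] → .
  covered (14 px):
    . . X X X . . . . . . .
    X X X X . . . . . . . .
    X X X . . . . . . . . .
    X X X . . . . . . . . .
    . X . . . . . . . . . .
    . . . . . . . . . . . .

Z-buffer (winner per pixel, '.' = empty):
  . . 2 2 2 . . . . . . .
  2 2 2 2 . . . . . . . .
  2 2 2 . . . . . . 1 1 .
  2 2 2 . . 1 1 1 1 1 . .
  . 2 . . . 0 0 0 0 1 . .
  . . . . . 0 . . . . . .

Result: 0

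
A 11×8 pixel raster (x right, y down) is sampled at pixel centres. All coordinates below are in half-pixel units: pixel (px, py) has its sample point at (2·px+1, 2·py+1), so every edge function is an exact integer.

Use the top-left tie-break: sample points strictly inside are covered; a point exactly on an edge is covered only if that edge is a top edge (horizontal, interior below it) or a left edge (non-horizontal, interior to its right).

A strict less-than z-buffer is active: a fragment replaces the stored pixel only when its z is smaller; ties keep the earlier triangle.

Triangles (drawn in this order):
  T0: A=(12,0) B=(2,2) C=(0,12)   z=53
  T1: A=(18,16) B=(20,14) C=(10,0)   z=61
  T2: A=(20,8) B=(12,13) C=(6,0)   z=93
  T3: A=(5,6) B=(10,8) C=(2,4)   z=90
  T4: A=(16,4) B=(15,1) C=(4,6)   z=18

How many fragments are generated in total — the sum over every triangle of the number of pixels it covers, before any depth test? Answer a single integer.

T0:
  2·area = 96  (B↔C swapped to make it positive)
  edge (12, 0)→(0, 12): d=(-12,12) right/bottom  bias=-1
  edge (0, 12)→(2, 2): d=(2,-10) top-left  bias=+0
  edge (2, 2)→(12, 0): d=(10,-2) top-left  bias=+0
    (3,0)@(7, 1): e=[48,48,0] → X  [on edge]
    (4,0)@(9, 1): e=[24,68,4] → X
    (5,0)@(11, 1): e=[0,88,8] → .  [on edge]
    (1,1)@(3, 3): e=[72,12,12] → X
    (2,1)@(5, 3): e=[48,32,16] → X
    (4,1)@(9, 3): e=[0,72,24] → .  [on edge]
    (1,2)@(3, 5): e=[48,16,32] → X
    (3,2)@(7, 5): e=[0,56,40] → .  [on edge]
    (0,3)@(1, 7): e=[48,0,48] → X  [on edge]
    (2,3)@(5, 7): e=[0,40,56] → .  [on edge]
    (0,4)@(1, 9): e=[24,4,68] → X
    (1,4)@(3, 9): e=[0,24,72] → .  [on edge]
    (0,5)@(1, 11): e=[0,8,88] → .  [on edge]
  covered (10 px):
    . . . X X . . . . . .
    . X X X . . . . . . .
    . X X . . . . . . . .
    X X . . . . . . . . .
    X . . . . . . . . . .
    . . . . . . . . . . .
    . . . . . . . . . . .
    . . . . . . . . . . .
T1:
  2·area = 48  (B↔C swapped to make it positive)
  edge (18, 16)→(10, 0): d=(-8,-16) top-left  bias=+0
  edge (10, 0)→(20, 14): d=(10,14) right/bottom  bias=-1
  edge (20, 14)→(18, 16): d=(-2,2) right/bottom  bias=-1
    (6,2)@(13, 5): e=[8,8,32] → X
    (7,2)@(15, 5): e=[40,-20,28] → .
    (6,3)@(13, 7): e=[-8,28,28] → .
    (7,3)@(15, 7): e=[24,0,24] → .  [on edge]
    (7,4)@(15, 9): e=[8,20,20] → X
    (8,4)@(17, 9): e=[40,-8,16] → .
    (7,5)@(15, 11): e=[-8,40,16] → .
    (8,5)@(17, 11): e=[24,12,12] → X
    (9,5)@(19, 11): e=[56,-16,8] → .
    (8,6)@(17, 13): e=[8,32,8] → X
    (9,6)@(19, 13): e=[40,4,4] → X
    (10,6)@(21, 13): e=[72,-24,0] → .  [on edge]
    (9,7)@(19, 15): e=[24,24,0] → .  [on edge]
  covered (5 px):
    . . . . . . . . . . .
    . . . . . . . . . . .
    . . . . . . X . . . .
    . . . . . . . . . . .
    . . . . . . . X . . .
    . . . . . . . . X . .
    . . . . . . . . X X .
    . . . . . . . . . . .
T2:
  2·area = 134
  edge (20, 8)→(12, 13): d=(-8,5) right/bottom  bias=-1
  edge (12, 13)→(6, 0): d=(-6,-13) top-left  bias=+0
  edge (6, 0)→(20, 8): d=(14,8) right/bottom  bias=-1
    (3,0)@(7, 1): e=[121,7,6] → X
    (4,0)@(9, 1): e=[111,33,-10] → .
    (3,1)@(7, 3): e=[105,-5,34] → .
    (4,1)@(9, 3): e=[95,21,18] → X
    (5,1)@(11, 3): e=[85,47,2] → X
    (6,1)@(13, 3): e=[75,73,-14] → .
    (4,2)@(9, 5): e=[79,9,46] → X
    (6,2)@(13, 5): e=[59,61,14] → X
    (7,2)@(15, 5): e=[49,87,-2] → .
    (4,3)@(9, 7): e=[63,-3,74] → .
    (5,3)@(11, 7): e=[53,23,58] → X
    (7,3)@(15, 7): e=[33,75,26] → X
  covered (16 px):
    . . . X . . . . . . .
    . . . . X X . . . . .
    . . . . X X X . . . .
    . . . . . X X X X . .
    . . . . . X X X X . .
    . . . . . . X X . . .
    . . . . . . . . . . .
    . . . . . . . . . . .
T3:
  2·area = 4  (B↔C swapped to make it positive)
  edge (5, 6)→(2, 4): d=(-3,-2) top-left  bias=+0
  edge (2, 4)→(10, 8): d=(8,4) right/bottom  bias=-1
  edge (10, 8)→(5, 6): d=(-5,-2) top-left  bias=+0
  covered (0 px):
    . . . . . . . . . . .
    . . . . . . . . . . .
    . . . . . . . . . . .
    . . . . . . . . . . .
    . . . . . . . . . . .
    . . . . . . . . . . .
    . . . . . . . . . . .
    . . . . . . . . . . .
T4:
  2·area = 38  (B↔C swapped to make it positive)
  edge (16, 4)→(4, 6): d=(-12,2) right/bottom  bias=-1
  edge (4, 6)→(15, 1): d=(11,-5) top-left  bias=+0
  edge (15, 1)→(16, 4): d=(1,3) right/bottom  bias=-1
    (7,0)@(15, 1): e=[38,0,0] → .  [on edge]
    (5,1)@(11, 3): e=[22,2,14] → X
    (6,1)@(13, 3): e=[18,12,8] → X
    (7,1)@(15, 3): e=[14,22,2] → X
    (8,1)@(17, 3): e=[10,32,-4] → .
    (3,2)@(7, 5): e=[6,4,28] → X
    (4,2)@(9, 5): e=[2,14,22] → X
    (5,2)@(11, 5): e=[-2,24,16] → .
    (6,2)@(13, 5): e=[-6,34,10] → .
    (7,2)@(15, 5): e=[-10,44,4] → .
    (3,3)@(7, 7): e=[-18,26,30] → .
    (4,3)@(9, 7): e=[-22,36,24] → .
    (8,3)@(17, 7): e=[-38,76,0] → .  [on edge]
    (9,6)@(19, 13): e=[-114,152,0] → .  [on edge]
  covered (5 px):
    . . . . . . . . . . .
    . . . . . X X X . . .
    . . . X X . . . . . .
    . . . . . . . . . . .
    . . . . . . . . . . .
    . . . . . . . . . . .
    . . . . . . . . . . .
    . . . . . . . . . . .

Answer: 36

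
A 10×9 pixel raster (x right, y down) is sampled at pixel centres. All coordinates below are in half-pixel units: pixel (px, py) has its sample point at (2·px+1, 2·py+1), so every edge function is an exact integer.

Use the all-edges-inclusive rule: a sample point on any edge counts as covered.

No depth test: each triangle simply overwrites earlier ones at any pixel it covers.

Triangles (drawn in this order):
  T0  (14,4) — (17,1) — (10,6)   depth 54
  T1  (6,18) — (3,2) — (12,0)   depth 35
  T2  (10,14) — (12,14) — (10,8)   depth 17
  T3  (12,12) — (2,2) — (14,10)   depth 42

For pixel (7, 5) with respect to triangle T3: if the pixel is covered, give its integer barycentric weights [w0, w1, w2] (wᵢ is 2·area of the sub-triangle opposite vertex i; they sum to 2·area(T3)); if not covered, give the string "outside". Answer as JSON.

T0:
  2·area = 6  (B↔C swapped to make it positive)
  edge (14, 4)→(10, 6): d=(-4,2) inclusive
  edge (10, 6)→(17, 1): d=(7,-5) inclusive
  edge (17, 1)→(14, 4): d=(-3,3) inclusive
    (8,0)@(17, 1): e=[6,0,0] → X  [on edge]
    (9,0)@(19, 1): e=[2,10,-6] → .
    (7,1)@(15, 3): e=[2,4,0] → X  [on edge]
    (8,1)@(17, 3): e=[-2,14,-6] → .
    (6,2)@(13, 5): e=[-2,8,0] → .  [on edge]
    (7,2)@(15, 5): e=[-6,18,-6] → .
    (5,3)@(11, 7): e=[-6,12,0] → .  [on edge]
    (4,4)@(9, 9): e=[-10,16,0] → .  [on edge]
    (1,5)@(3, 11): e=[-6,0,12] → .  [on edge]
    (3,5)@(7, 11): e=[-14,20,0] → .  [on edge]
    (2,6)@(5, 13): e=[-18,24,0] → .  [on edge]
    (1,7)@(3, 15): e=[-22,28,0] → .  [on edge]
    (0,8)@(1, 17): e=[-26,32,0] → .  [on edge]
  covered (2 px):
    . . . . . . . . X .
    . . . . . . . X . .
    . . . . . . . . . .
    . . . . . . . . . .
    . . . . . . . . . .
    . . . . . . . . . .
    . . . . . . . . . .
    . . . . . . . . . .
    . . . . . . . . . .
T1:
  2·area = 150
  edge (6, 18)→(3, 2): d=(-3,-16) inclusive
  edge (3, 2)→(12, 0): d=(9,-2) inclusive
  edge (12, 0)→(6, 18): d=(-6,18) inclusive
    (4,0)@(9, 1): e=[99,3,48] → X
    (5,0)@(11, 1): e=[131,7,12] → X
    (6,0)@(13, 1): e=[163,11,-24] → .
    (2,1)@(5, 3): e=[29,13,108] → X
    (3,1)@(7, 3): e=[61,17,72] → X
    (5,1)@(11, 3): e=[125,25,0] → X  [on edge]
    (6,1)@(13, 3): e=[157,29,-36] → .
    (2,2)@(5, 5): e=[23,31,96] → X
    (5,2)@(11, 5): e=[119,43,-12] → .
    (2,3)@(5, 7): e=[17,49,84] → X
    (5,3)@(11, 7): e=[113,61,-24] → .
    (2,4)@(5, 9): e=[11,67,72] → X
    (4,4)@(9, 9): e=[75,75,0] → X  [on edge]
    (3,7)@(7, 15): e=[25,125,0] → X  [on edge]
  covered (19 px):
    . . . . X X . . . .
    . . X X X X . . . .
    . . X X X . . . . .
    . . X X X . . . . .
    . . X X X . . . . .
    . . X X . . . . . .
    . . . X . . . . . .
    . . . X . . . . . .
    . . . . . . . . . .
T2:
  2·area = 12  (B↔C swapped to make it positive)
  edge (10, 14)→(10, 8): d=(0,-6) inclusive
  edge (10, 8)→(12, 14): d=(2,6) inclusive
  edge (12, 14)→(10, 14): d=(-2,0) inclusive
    (4,2)@(9, 5): e=[-6,0,18] → .  [on edge]
    (5,5)@(11, 11): e=[6,0,6] → X  [on edge]
    (6,5)@(13, 11): e=[18,-12,6] → .
    (5,6)@(11, 13): e=[6,4,2] → X
    (6,6)@(13, 13): e=[18,-8,2] → .
    (5,7)@(11, 15): e=[6,8,-2] → .
    (6,8)@(13, 17): e=[18,0,-6] → .  [on edge]
  covered (2 px):
    . . . . . . . . . .
    . . . . . . . . . .
    . . . . . . . . . .
    . . . . . . . . . .
    . . . . . . . . . .
    . . . . . X . . . .
    . . . . . X . . . .
    . . . . . . . . . .
    . . . . . . . . . .
T3:
  2·area = 40
  edge (12, 12)→(2, 2): d=(-10,-10) inclusive
  edge (2, 2)→(14, 10): d=(12,8) inclusive
  edge (14, 10)→(12, 12): d=(-2,2) inclusive
    (0,0)@(1, 1): e=[0,-4,44] → .  [on edge]
    (1,1)@(3, 3): e=[0,4,36] → X  [on edge]
    (2,1)@(5, 3): e=[20,-12,32] → .
    (1,2)@(3, 5): e=[-20,28,32] → .
    (2,2)@(5, 5): e=[0,12,28] → X  [on edge]
    (3,2)@(7, 5): e=[20,-4,24] → .
    (9,2)@(19, 5): e=[140,-100,0] → .  [on edge]
    (2,3)@(5, 7): e=[-20,36,24] → .
    (3,3)@(7, 7): e=[0,20,20] → X  [on edge]
    (4,3)@(9, 7): e=[20,4,16] → X
    (5,3)@(11, 7): e=[40,-12,12] → .
    (8,3)@(17, 7): e=[100,-60,0] → .  [on edge]
    (4,4)@(9, 9): e=[0,28,12] → X  [on edge]
    (7,4)@(15, 9): e=[60,-20,0] → .  [on edge]
    (5,5)@(11, 11): e=[0,36,4] → X  [on edge]
    (6,5)@(13, 11): e=[20,20,0] → X  [on edge]
    (5,6)@(11, 13): e=[-20,60,0] → .  [on edge]
    (6,6)@(13, 13): e=[0,44,-4] → .  [on edge]
    (4,7)@(9, 15): e=[-60,100,0] → .  [on edge]
    (7,7)@(15, 15): e=[0,52,-12] → .  [on edge]
    (3,8)@(7, 17): e=[-100,140,0] → .  [on edge]
    (8,8)@(17, 17): e=[0,60,-20] → .  [on edge]
  covered (8 px):
    . . . . . . . . . .
    . X . . . . . . . .
    . . X . . . . . . .
    . . . X X . . . . .
    . . . . X X . . . .
    . . . . . X X . . .
    . . . . . . . . . .
    . . . . . . . . . .
    . . . . . . . . . .

Final: "outside"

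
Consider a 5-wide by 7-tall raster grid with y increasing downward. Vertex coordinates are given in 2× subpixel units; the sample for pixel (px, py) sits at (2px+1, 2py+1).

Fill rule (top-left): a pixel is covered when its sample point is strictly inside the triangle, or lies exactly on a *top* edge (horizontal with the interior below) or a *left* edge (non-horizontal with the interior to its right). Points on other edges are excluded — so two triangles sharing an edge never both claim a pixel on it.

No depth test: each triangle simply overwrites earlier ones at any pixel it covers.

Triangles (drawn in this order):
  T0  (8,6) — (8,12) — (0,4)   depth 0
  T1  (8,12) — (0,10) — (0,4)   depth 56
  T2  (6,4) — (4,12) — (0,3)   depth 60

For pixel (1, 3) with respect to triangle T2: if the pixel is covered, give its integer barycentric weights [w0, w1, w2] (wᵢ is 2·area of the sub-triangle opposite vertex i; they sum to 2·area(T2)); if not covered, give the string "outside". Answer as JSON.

T0:
  2·area = 48
  edge (8, 6)→(8, 12): d=(0,6) right/bottom  bias=-1
  edge (8, 12)→(0, 4): d=(-8,-8) top-left  bias=+0
  edge (0, 4)→(8, 6): d=(8,2) right/bottom  bias=-1
    (0,2)@(1, 5): e=[42,0,6] → █  [on edge]
    (1,2)@(3, 5): e=[30,16,2] → █
    (2,2)@(5, 5): e=[18,32,-2] → ·
    (0,3)@(1, 7): e=[42,-16,22] → ·
    (1,3)@(3, 7): e=[30,0,18] → █  [on edge]
    (2,3)@(5, 7): e=[18,16,14] → █
    (3,3)@(7, 7): e=[6,32,10] → █
    (4,3)@(9, 7): e=[-6,48,6] → ·
    (1,4)@(3, 9): e=[30,-16,34] → ·
    (2,4)@(5, 9): e=[18,0,30] → █  [on edge]
    (4,4)@(9, 9): e=[-6,32,22] → ·
    (2,5)@(5, 11): e=[18,-16,46] → ·
    (3,5)@(7, 11): e=[6,0,42] → █  [on edge]
    (4,6)@(9, 13): e=[-6,0,54] → ·  [on edge]
  covered (8 px):
    · · · · ·
    · · · · ·
    █ █ · · ·
    · █ █ █ ·
    · · █ █ ·
    · · · █ ·
    · · · · ·
T1:
  2·area = 48
  edge (8, 12)→(0, 10): d=(-8,-2) top-left  bias=+0
  edge (0, 10)→(0, 4): d=(0,-6) top-left  bias=+0
  edge (0, 4)→(8, 12): d=(8,8) right/bottom  bias=-1
    (0,2)@(1, 5): e=[42,6,0] → ·  [on edge]
    (0,3)@(1, 7): e=[26,6,16] → █
    (1,3)@(3, 7): e=[30,18,0] → ·  [on edge]
    (0,4)@(1, 9): e=[10,6,32] → █
    (1,4)@(3, 9): e=[14,18,16] → █
    (2,4)@(5, 9): e=[18,30,0] → ·  [on edge]
    (0,5)@(1, 11): e=[-6,6,48] → ·
    (1,5)@(3, 11): e=[-2,18,32] → ·
    (2,5)@(5, 11): e=[2,30,16] → █
    (3,5)@(7, 11): e=[6,42,0] → ·  [on edge]
    (2,6)@(5, 13): e=[-14,30,32] → ·
    (4,6)@(9, 13): e=[-6,54,0] → ·  [on edge]
  covered (4 px):
    · · · · ·
    · · · · ·
    · · · · ·
    █ · · · ·
    █ █ · · ·
    · · █ · ·
    · · · · ·
T2:
  2·area = 50
  edge (6, 4)→(4, 12): d=(-2,8) right/bottom  bias=-1
  edge (4, 12)→(0, 3): d=(-4,-9) top-left  bias=+0
  edge (0, 3)→(6, 4): d=(6,1) right/bottom  bias=-1
    (0,2)@(1, 5): e=[38,1,11] → █
    (1,2)@(3, 5): e=[22,19,9] → █
    (2,2)@(5, 5): e=[6,37,7] → █
    (3,2)@(7, 5): e=[-10,55,5] → ·
    (0,3)@(1, 7): e=[34,-7,23] → ·
    (1,3)@(3, 7): e=[18,11,21] → █
    (3,3)@(7, 7): e=[-14,47,17] → ·
    (1,4)@(3, 9): e=[14,3,33] → █
    (2,4)@(5, 9): e=[-2,21,31] → ·
    (1,5)@(3, 11): e=[10,-5,45] → ·
  covered (6 px):
    · · · · ·
    · · · · ·
    █ █ █ · ·
    · █ █ · ·
    · █ · · ·
    · · · · ·
    · · · · ·

Final: [11,21,18]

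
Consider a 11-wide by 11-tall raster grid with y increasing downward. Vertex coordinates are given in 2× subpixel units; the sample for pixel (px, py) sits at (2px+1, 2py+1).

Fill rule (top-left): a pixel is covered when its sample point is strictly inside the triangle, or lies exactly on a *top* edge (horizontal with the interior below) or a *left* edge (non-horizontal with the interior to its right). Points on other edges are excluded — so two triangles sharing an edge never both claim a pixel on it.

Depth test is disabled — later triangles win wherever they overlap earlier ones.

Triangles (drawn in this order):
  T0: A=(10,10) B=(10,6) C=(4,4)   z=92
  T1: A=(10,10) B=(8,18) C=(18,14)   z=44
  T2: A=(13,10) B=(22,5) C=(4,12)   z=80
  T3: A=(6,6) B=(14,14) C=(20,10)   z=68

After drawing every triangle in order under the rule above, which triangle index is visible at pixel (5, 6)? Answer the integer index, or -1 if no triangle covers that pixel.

T0:
  2·area = 24  (B↔C swapped to make it positive)
  edge (10, 10)→(4, 4): d=(-6,-6) top-left  bias=+0
  edge (4, 4)→(10, 6): d=(6,2) right/bottom  bias=-1
  edge (10, 6)→(10, 10): d=(0,4) right/bottom  bias=-1
    (0,0)@(1, 1): e=[0,-12,36] → .  [on edge]
    (0,1)@(1, 3): e=[-12,0,36] → .  [on edge]
    (1,1)@(3, 3): e=[0,-4,28] → .  [on edge]
    (2,2)@(5, 5): e=[0,4,20] → X  [on edge]
    (3,2)@(7, 5): e=[12,0,12] → .  [on edge]
    (2,3)@(5, 7): e=[-12,16,20] → .
    (3,3)@(7, 7): e=[0,12,12] → X  [on edge]
    (4,3)@(9, 7): e=[12,8,4] → X
    (5,3)@(11, 7): e=[24,4,-4] → .
    (6,3)@(13, 7): e=[36,0,-12] → .  [on edge]
    (3,4)@(7, 9): e=[-12,24,12] → .
    (4,4)@(9, 9): e=[0,20,4] → X  [on edge]
    (9,4)@(19, 9): e=[60,0,-36] → .  [on edge]
    (5,5)@(11, 11): e=[0,28,-4] → .  [on edge]
    (6,6)@(13, 13): e=[0,36,-12] → .  [on edge]
    (7,7)@(15, 15): e=[0,44,-20] → .  [on edge]
    (8,8)@(17, 17): e=[0,52,-28] → .  [on edge]
    (9,9)@(19, 19): e=[0,60,-36] → .  [on edge]
    (10,10)@(21, 21): e=[0,68,-44] → .  [on edge]
  covered (4 px):
    . . . . . . . . . . .
    . . . . . . . . . . .
    . . X . . . . . . . .
    . . . X X . . . . . .
    . . . . X . . . . . .
    . . . . . . . . . . .
    . . . . . . . . . . .
    . . . . . . . . . . .
    . . . . . . . . . . .
    . . . . . . . . . . .
    . . . . . . . . . . .
T1:
  2·area = 72  (B↔C swapped to make it positive)
  edge (10, 10)→(18, 14): d=(8,4) right/bottom  bias=-1
  edge (18, 14)→(8, 18): d=(-10,4) right/bottom  bias=-1
  edge (8, 18)→(10, 10): d=(2,-8) top-left  bias=+0
    (5,5)@(11, 11): e=[4,58,10] → X
    (6,5)@(13, 11): e=[-4,50,26] → .
    (5,6)@(11, 13): e=[20,38,14] → X
    (6,6)@(13, 13): e=[12,30,30] → X
    (7,6)@(15, 13): e=[4,22,46] → X
    (8,6)@(17, 13): e=[-4,14,62] → .
    (4,7)@(9, 15): e=[44,26,2] → X
    (8,7)@(17, 15): e=[12,-6,66] → .
    (4,8)@(9, 17): e=[60,6,6] → X
    (5,8)@(11, 17): e=[52,-2,22] → .
    (6,8)@(13, 17): e=[44,-10,38] → .
    (7,8)@(15, 17): e=[36,-18,54] → .
  covered (9 px):
    . . . . . . . . . . .
    . . . . . . . . . . .
    . . . . . . . . . . .
    . . . . . . . . . . .
    . . . . . . . . . . .
    . . . . . X . . . . .
    . . . . . X X X . . .
    . . . . X X X X . . .
    . . . . X . . . . . .
    . . . . . . . . . . .
    . . . . . . . . . . .
T2:
  2·area = 27  (B↔C swapped to make it positive)
  edge (13, 10)→(4, 12): d=(-9,2) right/bottom  bias=-1
  edge (4, 12)→(22, 5): d=(18,-7) top-left  bias=+0
  edge (22, 5)→(13, 10): d=(-9,5) right/bottom  bias=-1
    (8,3)@(17, 7): e=[19,1,7] → X
    (9,3)@(19, 7): e=[15,15,-3] → .
    (6,4)@(13, 9): e=[9,9,9] → X
    (7,4)@(15, 9): e=[5,23,-1] → .
    (8,4)@(17, 9): e=[1,37,-11] → .
    (3,5)@(7, 11): e=[3,3,21] → X
    (4,5)@(9, 11): e=[-1,17,11] → .
    (6,5)@(13, 11): e=[-9,45,-9] → .
    (3,6)@(7, 13): e=[-15,39,3] → .
  covered (3 px):
    . . . . . . . . . . .
    . . . . . . . . . . .
    . . . . . . . . . . .
    . . . . . . . . X . .
    . . . . . . X . . . .
    . . . X . . . . . . .
    . . . . . . . . . . .
    . . . . . . . . . . .
    . . . . . . . . . . .
    . . . . . . . . . . .
    . . . . . . . . . . .
T3:
  2·area = 80  (B↔C swapped to make it positive)
  edge (6, 6)→(20, 10): d=(14,4) right/bottom  bias=-1
  edge (20, 10)→(14, 14): d=(-6,4) right/bottom  bias=-1
  edge (14, 14)→(6, 6): d=(-8,-8) top-left  bias=+0
    (0,0)@(1, 1): e=[-50,130,0] → .  [on edge]
    (1,1)@(3, 3): e=[-30,110,0] → .  [on edge]
    (2,2)@(5, 5): e=[-10,90,0] → .  [on edge]
    (3,3)@(7, 7): e=[10,70,0] → X  [on edge]
    (4,3)@(9, 7): e=[2,62,16] → X
    (5,3)@(11, 7): e=[-6,54,32] → .
    (3,4)@(7, 9): e=[38,58,-16] → .
    (4,4)@(9, 9): e=[30,50,0] → X  [on edge]
    (5,4)@(11, 9): e=[22,42,16] → X
    (6,4)@(13, 9): e=[14,34,32] → X
    (7,4)@(15, 9): e=[6,26,48] → X
    (8,4)@(17, 9): e=[-2,18,64] → .
    (5,5)@(11, 11): e=[50,30,0] → X  [on edge]
    (6,6)@(13, 13): e=[70,10,0] → X  [on edge]
    (7,7)@(15, 15): e=[90,-10,0] → .  [on edge]
    (8,8)@(17, 17): e=[110,-30,0] → .  [on edge]
    (9,9)@(19, 19): e=[130,-50,0] → .  [on edge]
    (10,10)@(21, 21): e=[150,-70,0] → .  [on edge]
  covered (12 px):
    . . . . . . . . . . .
    . . . . . . . . . . .
    . . . . . . . . . . .
    . . . X X . . . . . .
    . . . . X X X X . . .
    . . . . . X X X X . .
    . . . . . . X X . . .
    . . . . . . . . . . .
    . . . . . . . . . . .
    . . . . . . . . . . .
    . . . . . . . . . . .

Z-buffer (winner per pixel, '.' = empty):
  . . . . . . . . . . .
  . . . . . . . . . . .
  . . 0 . . . . . . . .
  . . . 3 3 . . . 2 . .
  . . . . 3 3 3 3 . . .
  . . . 2 . 3 3 3 3 . .
  . . . . . 1 3 3 . . .
  . . . . 1 1 1 1 . . .
  . . . . 1 . . . . . .
  . . . . . . . . . . .
  . . . . . . . . . . .

Answer: 1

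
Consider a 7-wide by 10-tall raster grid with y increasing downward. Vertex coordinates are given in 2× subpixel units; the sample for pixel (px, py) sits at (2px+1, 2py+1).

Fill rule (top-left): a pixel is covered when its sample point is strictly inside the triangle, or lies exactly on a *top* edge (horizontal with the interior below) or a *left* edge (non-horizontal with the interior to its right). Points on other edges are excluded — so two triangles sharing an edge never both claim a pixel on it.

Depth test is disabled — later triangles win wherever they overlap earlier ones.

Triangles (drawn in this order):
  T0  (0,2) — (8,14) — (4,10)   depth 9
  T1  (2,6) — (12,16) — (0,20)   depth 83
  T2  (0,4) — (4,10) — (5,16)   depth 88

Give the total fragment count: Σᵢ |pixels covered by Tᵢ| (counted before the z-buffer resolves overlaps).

T0:
  2·area = 16
  edge (0, 2)→(8, 14): d=(8,12) right/bottom  bias=-1
  edge (8, 14)→(4, 10): d=(-4,-4) top-left  bias=+0
  edge (4, 10)→(0, 2): d=(-4,-8) top-left  bias=+0
    (0,3)@(1, 7): e=[28,0,-12] → ·  [on edge]
    (1,3)@(3, 7): e=[4,8,4] → █
    (2,3)@(5, 7): e=[-20,16,20] → ·
    (1,4)@(3, 9): e=[20,0,-4] → ·  [on edge]
    (2,5)@(5, 11): e=[12,0,4] → █  [on edge]
    (3,5)@(7, 11): e=[-12,8,20] → ·
    (2,6)@(5, 13): e=[28,-8,-4] → ·
    (3,6)@(7, 13): e=[4,0,12] → █  [on edge]
    (4,6)@(9, 13): e=[-20,8,28] → ·
    (3,7)@(7, 15): e=[20,-8,4] → ·
    (4,7)@(9, 15): e=[-4,0,20] → ·  [on edge]
    (5,8)@(11, 17): e=[-12,0,28] → ·  [on edge]
    (6,9)@(13, 19): e=[-20,0,36] → ·  [on edge]
  covered (3 px):
    · · · · · · ·
    · · · · · · ·
    · · · · · · ·
    · █ · · · · ·
    · · · · · · ·
    · · █ · · · ·
    · · · █ · · ·
    · · · · · · ·
    · · · · · · ·
    · · · · · · ·
T1:
  2·area = 160
  edge (2, 6)→(12, 16): d=(10,10) right/bottom  bias=-1
  edge (12, 16)→(0, 20): d=(-12,4) right/bottom  bias=-1
  edge (0, 20)→(2, 6): d=(2,-14) top-left  bias=+0
    (0,2)@(1, 5): e=[0,176,-16] → ·  [on edge]
    (1,3)@(3, 7): e=[0,144,16] → ·  [on edge]
    (1,4)@(3, 9): e=[20,120,20] → █
    (2,4)@(5, 9): e=[0,112,48] → ·  [on edge]
    (1,5)@(3, 11): e=[40,96,24] → █
    (2,5)@(5, 11): e=[20,88,52] → █
    (3,5)@(7, 11): e=[0,80,80] → ·  [on edge]
    (0,6)@(1, 13): e=[80,80,0] → █  [on edge]
    (3,6)@(7, 13): e=[20,56,84] → █
    (4,6)@(9, 13): e=[0,48,112] → ·  [on edge]
    (0,7)@(1, 15): e=[100,56,4] → █
    (4,7)@(9, 15): e=[20,24,116] → █
    (5,7)@(11, 15): e=[0,16,144] → ·  [on edge]
    (4,8)@(9, 17): e=[40,0,120] → ·  [on edge]
    (6,8)@(13, 17): e=[0,-16,176] → ·  [on edge]
    (1,9)@(3, 19): e=[120,0,40] → ·  [on edge]
  covered (17 px):
    · · · · · · ·
    · · · · · · ·
    · · · · · · ·
    · · · · · · ·
    · █ · · · · ·
    · █ █ · · · ·
    █ █ █ █ · · ·
    █ █ █ █ █ · ·
    █ █ █ █ · · ·
    █ · · · · · ·
T2:
  2·area = 18
  edge (0, 4)→(4, 10): d=(4,6) right/bottom  bias=-1
  edge (4, 10)→(5, 16): d=(1,6) right/bottom  bias=-1
  edge (5, 16)→(0, 4): d=(-5,-12) top-left  bias=+0
    (1,4)@(3, 9): e=[2,5,11] → █
    (2,4)@(5, 9): e=[-10,-7,35] → ·
    (1,5)@(3, 11): e=[10,7,1] → █
    (2,5)@(5, 11): e=[-2,-5,25] → ·
    (1,6)@(3, 13): e=[18,9,-9] → ·
  covered (2 px):
    · · · · · · ·
    · · · · · · ·
    · · · · · · ·
    · · · · · · ·
    · █ · · · · ·
    · █ · · · · ·
    · · · · · · ·
    · · · · · · ·
    · · · · · · ·
    · · · · · · ·

Final: 22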